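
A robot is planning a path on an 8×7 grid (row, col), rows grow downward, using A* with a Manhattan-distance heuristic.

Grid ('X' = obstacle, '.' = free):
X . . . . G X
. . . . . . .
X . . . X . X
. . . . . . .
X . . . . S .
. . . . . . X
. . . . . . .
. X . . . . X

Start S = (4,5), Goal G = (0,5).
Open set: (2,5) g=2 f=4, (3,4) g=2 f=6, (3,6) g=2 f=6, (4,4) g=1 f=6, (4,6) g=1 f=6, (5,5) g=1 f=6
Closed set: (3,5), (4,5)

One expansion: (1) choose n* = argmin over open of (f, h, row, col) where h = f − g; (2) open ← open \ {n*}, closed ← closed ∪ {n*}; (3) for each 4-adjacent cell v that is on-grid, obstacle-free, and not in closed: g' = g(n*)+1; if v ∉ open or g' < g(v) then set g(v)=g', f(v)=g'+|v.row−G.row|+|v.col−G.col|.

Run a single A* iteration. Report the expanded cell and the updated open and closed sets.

expanded=(2,5); open=[(1,5) g=3 f=4, (3,4) g=2 f=6, (3,6) g=2 f=6, (4,4) g=1 f=6, (4,6) g=1 f=6, (5,5) g=1 f=6]; closed=[(2,5), (3,5), (4,5)]

step 1: expand (2,5) (f=4, h=2) → closed; open now [(1,5) g=3 f=4, (3,4) g=2 f=6, (3,6) g=2 f=6, (4,4) g=1 f=6, (4,6) g=1 f=6, (5,5) g=1 f=6]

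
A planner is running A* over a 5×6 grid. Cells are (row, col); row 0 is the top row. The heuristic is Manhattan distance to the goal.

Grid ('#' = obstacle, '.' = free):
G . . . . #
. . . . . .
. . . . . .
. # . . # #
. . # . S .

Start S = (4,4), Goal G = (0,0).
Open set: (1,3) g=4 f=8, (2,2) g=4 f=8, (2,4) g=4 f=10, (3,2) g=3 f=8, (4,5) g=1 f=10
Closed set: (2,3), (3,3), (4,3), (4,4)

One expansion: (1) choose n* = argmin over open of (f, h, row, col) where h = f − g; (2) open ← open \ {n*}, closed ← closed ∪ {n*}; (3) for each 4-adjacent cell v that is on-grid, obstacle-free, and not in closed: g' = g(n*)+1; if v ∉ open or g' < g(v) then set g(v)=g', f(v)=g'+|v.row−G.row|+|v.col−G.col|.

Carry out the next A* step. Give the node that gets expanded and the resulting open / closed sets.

expanded=(1,3); open=[(0,3) g=5 f=8, (1,2) g=5 f=8, (1,4) g=5 f=10, (2,2) g=4 f=8, (2,4) g=4 f=10, (3,2) g=3 f=8, (4,5) g=1 f=10]; closed=[(1,3), (2,3), (3,3), (4,3), (4,4)]

step 1: expand (1,3) (f=8, h=4) → closed; open now [(0,3) g=5 f=8, (1,2) g=5 f=8, (1,4) g=5 f=10, (2,2) g=4 f=8, (2,4) g=4 f=10, (3,2) g=3 f=8, (4,5) g=1 f=10]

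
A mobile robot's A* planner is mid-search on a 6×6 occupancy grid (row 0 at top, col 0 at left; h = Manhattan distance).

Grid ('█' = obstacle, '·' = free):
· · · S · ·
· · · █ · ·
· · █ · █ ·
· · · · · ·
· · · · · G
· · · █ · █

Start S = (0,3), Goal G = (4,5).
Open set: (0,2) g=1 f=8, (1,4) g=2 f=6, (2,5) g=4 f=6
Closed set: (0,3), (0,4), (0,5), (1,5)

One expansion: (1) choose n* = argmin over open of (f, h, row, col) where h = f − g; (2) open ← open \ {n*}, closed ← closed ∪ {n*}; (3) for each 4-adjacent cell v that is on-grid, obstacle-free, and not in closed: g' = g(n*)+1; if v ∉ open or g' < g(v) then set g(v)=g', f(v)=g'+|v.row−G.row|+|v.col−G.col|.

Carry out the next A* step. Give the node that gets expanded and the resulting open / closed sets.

expanded=(2,5); open=[(0,2) g=1 f=8, (1,4) g=2 f=6, (3,5) g=5 f=6]; closed=[(0,3), (0,4), (0,5), (1,5), (2,5)]

step 1: expand (2,5) (f=6, h=2) → closed; open now [(0,2) g=1 f=8, (1,4) g=2 f=6, (3,5) g=5 f=6]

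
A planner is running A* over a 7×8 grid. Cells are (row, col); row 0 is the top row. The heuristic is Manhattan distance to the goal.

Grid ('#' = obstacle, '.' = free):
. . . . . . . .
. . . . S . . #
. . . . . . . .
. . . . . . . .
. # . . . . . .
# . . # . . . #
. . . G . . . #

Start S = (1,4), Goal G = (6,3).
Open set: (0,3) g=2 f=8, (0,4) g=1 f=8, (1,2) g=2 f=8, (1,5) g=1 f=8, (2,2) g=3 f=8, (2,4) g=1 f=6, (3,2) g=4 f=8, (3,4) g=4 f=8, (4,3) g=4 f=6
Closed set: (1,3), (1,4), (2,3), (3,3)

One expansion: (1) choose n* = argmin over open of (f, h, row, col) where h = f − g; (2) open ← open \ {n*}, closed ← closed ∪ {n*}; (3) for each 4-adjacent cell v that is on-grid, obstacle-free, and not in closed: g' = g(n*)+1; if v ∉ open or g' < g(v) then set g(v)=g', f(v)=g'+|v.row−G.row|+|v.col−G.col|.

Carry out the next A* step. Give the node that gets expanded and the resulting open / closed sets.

expanded=(4,3); open=[(0,3) g=2 f=8, (0,4) g=1 f=8, (1,2) g=2 f=8, (1,5) g=1 f=8, (2,2) g=3 f=8, (2,4) g=1 f=6, (3,2) g=4 f=8, (3,4) g=4 f=8, (4,2) g=5 f=8, (4,4) g=5 f=8]; closed=[(1,3), (1,4), (2,3), (3,3), (4,3)]

step 1: expand (4,3) (f=6, h=2) → closed; open now [(0,3) g=2 f=8, (0,4) g=1 f=8, (1,2) g=2 f=8, (1,5) g=1 f=8, (2,2) g=3 f=8, (2,4) g=1 f=6, (3,2) g=4 f=8, (3,4) g=4 f=8, (4,2) g=5 f=8, (4,4) g=5 f=8]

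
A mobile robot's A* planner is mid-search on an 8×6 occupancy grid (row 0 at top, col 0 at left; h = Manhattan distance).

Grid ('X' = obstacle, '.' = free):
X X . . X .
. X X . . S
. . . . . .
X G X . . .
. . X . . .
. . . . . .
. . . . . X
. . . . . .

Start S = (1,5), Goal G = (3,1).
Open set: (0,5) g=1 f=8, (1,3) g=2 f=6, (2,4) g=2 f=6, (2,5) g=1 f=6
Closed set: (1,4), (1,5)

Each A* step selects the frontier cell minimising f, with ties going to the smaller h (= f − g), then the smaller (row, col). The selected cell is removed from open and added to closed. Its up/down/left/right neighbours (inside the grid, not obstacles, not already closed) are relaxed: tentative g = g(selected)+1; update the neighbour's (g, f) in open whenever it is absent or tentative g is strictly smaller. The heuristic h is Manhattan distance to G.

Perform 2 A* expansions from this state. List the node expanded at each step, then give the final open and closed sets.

step 1: expand (1,3) (f=6, h=4) → closed; open now [(0,3) g=3 f=8, (0,5) g=1 f=8, (2,3) g=3 f=6, (2,4) g=2 f=6, (2,5) g=1 f=6]
step 2: expand (2,3) (f=6, h=3) → closed; open now [(0,3) g=3 f=8, (0,5) g=1 f=8, (2,2) g=4 f=6, (2,4) g=2 f=6, (2,5) g=1 f=6, (3,3) g=4 f=6]

order=[(1,3) → (2,3)]; open=[(0,3) g=3 f=8, (0,5) g=1 f=8, (2,2) g=4 f=6, (2,4) g=2 f=6, (2,5) g=1 f=6, (3,3) g=4 f=6]; closed=[(1,3), (1,4), (1,5), (2,3)]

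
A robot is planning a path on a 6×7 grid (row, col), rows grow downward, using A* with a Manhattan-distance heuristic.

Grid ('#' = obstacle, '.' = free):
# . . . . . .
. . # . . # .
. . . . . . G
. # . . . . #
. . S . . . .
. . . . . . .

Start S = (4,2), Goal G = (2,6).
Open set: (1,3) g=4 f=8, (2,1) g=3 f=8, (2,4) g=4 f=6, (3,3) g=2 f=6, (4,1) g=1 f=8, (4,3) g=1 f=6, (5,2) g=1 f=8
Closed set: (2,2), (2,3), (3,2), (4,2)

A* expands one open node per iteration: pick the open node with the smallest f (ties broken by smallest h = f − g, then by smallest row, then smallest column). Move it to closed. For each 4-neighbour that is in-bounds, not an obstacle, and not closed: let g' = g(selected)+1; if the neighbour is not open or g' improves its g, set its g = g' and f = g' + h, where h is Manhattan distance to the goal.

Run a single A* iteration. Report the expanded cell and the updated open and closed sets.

expanded=(2,4); open=[(1,3) g=4 f=8, (1,4) g=5 f=8, (2,1) g=3 f=8, (2,5) g=5 f=6, (3,3) g=2 f=6, (3,4) g=5 f=8, (4,1) g=1 f=8, (4,3) g=1 f=6, (5,2) g=1 f=8]; closed=[(2,2), (2,3), (2,4), (3,2), (4,2)]

step 1: expand (2,4) (f=6, h=2) → closed; open now [(1,3) g=4 f=8, (1,4) g=5 f=8, (2,1) g=3 f=8, (2,5) g=5 f=6, (3,3) g=2 f=6, (3,4) g=5 f=8, (4,1) g=1 f=8, (4,3) g=1 f=6, (5,2) g=1 f=8]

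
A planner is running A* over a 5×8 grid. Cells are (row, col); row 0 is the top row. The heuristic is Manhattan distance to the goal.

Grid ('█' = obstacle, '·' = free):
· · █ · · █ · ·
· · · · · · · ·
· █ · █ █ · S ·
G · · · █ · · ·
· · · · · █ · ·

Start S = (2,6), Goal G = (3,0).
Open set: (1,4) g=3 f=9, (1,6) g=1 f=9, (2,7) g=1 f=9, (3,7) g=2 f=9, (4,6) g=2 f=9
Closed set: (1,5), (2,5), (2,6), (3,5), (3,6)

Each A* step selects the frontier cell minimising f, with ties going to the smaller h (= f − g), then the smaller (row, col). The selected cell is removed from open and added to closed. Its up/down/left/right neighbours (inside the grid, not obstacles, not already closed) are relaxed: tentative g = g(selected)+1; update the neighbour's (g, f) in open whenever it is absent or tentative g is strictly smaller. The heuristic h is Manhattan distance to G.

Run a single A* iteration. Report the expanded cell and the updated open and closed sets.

step 1: expand (1,4) (f=9, h=6) → closed; open now [(0,4) g=4 f=11, (1,3) g=4 f=9, (1,6) g=1 f=9, (2,7) g=1 f=9, (3,7) g=2 f=9, (4,6) g=2 f=9]

expanded=(1,4); open=[(0,4) g=4 f=11, (1,3) g=4 f=9, (1,6) g=1 f=9, (2,7) g=1 f=9, (3,7) g=2 f=9, (4,6) g=2 f=9]; closed=[(1,4), (1,5), (2,5), (2,6), (3,5), (3,6)]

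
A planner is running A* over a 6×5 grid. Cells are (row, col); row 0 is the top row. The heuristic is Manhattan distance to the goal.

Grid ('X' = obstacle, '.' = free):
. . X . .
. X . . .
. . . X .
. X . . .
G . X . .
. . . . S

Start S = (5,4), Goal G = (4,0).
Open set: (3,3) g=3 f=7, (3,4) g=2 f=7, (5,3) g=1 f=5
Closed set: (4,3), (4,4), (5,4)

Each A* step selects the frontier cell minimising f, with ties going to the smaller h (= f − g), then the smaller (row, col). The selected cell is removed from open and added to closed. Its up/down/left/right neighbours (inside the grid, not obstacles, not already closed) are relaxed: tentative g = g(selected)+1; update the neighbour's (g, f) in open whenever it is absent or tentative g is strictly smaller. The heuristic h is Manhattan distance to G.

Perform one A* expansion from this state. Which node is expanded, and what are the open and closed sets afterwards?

expanded=(5,3); open=[(3,3) g=3 f=7, (3,4) g=2 f=7, (5,2) g=2 f=5]; closed=[(4,3), (4,4), (5,3), (5,4)]

step 1: expand (5,3) (f=5, h=4) → closed; open now [(3,3) g=3 f=7, (3,4) g=2 f=7, (5,2) g=2 f=5]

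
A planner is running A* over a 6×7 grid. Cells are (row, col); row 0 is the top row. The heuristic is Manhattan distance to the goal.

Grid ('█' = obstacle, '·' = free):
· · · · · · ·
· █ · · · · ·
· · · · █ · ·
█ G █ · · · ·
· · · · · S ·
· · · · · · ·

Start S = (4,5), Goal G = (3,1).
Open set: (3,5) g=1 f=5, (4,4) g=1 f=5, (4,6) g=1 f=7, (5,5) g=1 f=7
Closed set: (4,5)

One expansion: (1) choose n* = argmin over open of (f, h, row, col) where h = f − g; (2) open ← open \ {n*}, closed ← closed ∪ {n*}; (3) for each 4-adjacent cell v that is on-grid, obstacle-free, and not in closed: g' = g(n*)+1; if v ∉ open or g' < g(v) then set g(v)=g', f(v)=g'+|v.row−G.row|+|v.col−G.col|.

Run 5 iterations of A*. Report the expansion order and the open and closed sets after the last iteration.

step 1: expand (3,5) (f=5, h=4) → closed; open now [(2,5) g=2 f=7, (3,4) g=2 f=5, (3,6) g=2 f=7, (4,4) g=1 f=5, (4,6) g=1 f=7, (5,5) g=1 f=7]
step 2: expand (3,4) (f=5, h=3) → closed; open now [(2,5) g=2 f=7, (3,3) g=3 f=5, (3,6) g=2 f=7, (4,4) g=1 f=5, (4,6) g=1 f=7, (5,5) g=1 f=7]
step 3: expand (3,3) (f=5, h=2) → closed; open now [(2,3) g=4 f=7, (2,5) g=2 f=7, (3,6) g=2 f=7, (4,3) g=4 f=7, (4,4) g=1 f=5, (4,6) g=1 f=7, (5,5) g=1 f=7]
step 4: expand (4,4) (f=5, h=4) → closed; open now [(2,3) g=4 f=7, (2,5) g=2 f=7, (3,6) g=2 f=7, (4,3) g=2 f=5, (4,6) g=1 f=7, (5,4) g=2 f=7, (5,5) g=1 f=7]
step 5: expand (4,3) (f=5, h=3) → closed; open now [(2,3) g=4 f=7, (2,5) g=2 f=7, (3,6) g=2 f=7, (4,2) g=3 f=5, (4,6) g=1 f=7, (5,3) g=3 f=7, (5,4) g=2 f=7, (5,5) g=1 f=7]

order=[(3,5) → (3,4) → (3,3) → (4,4) → (4,3)]; open=[(2,3) g=4 f=7, (2,5) g=2 f=7, (3,6) g=2 f=7, (4,2) g=3 f=5, (4,6) g=1 f=7, (5,3) g=3 f=7, (5,4) g=2 f=7, (5,5) g=1 f=7]; closed=[(3,3), (3,4), (3,5), (4,3), (4,4), (4,5)]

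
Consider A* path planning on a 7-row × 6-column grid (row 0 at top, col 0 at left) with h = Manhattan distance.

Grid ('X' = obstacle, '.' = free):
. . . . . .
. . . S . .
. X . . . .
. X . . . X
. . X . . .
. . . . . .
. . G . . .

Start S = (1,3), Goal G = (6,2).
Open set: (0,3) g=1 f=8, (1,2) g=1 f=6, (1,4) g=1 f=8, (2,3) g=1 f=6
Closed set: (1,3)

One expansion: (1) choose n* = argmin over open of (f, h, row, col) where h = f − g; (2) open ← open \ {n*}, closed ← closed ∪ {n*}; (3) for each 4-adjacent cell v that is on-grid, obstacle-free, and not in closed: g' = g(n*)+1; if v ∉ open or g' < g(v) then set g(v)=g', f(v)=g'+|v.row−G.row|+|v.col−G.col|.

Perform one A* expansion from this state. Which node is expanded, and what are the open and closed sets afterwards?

step 1: expand (1,2) (f=6, h=5) → closed; open now [(0,2) g=2 f=8, (0,3) g=1 f=8, (1,1) g=2 f=8, (1,4) g=1 f=8, (2,2) g=2 f=6, (2,3) g=1 f=6]

expanded=(1,2); open=[(0,2) g=2 f=8, (0,3) g=1 f=8, (1,1) g=2 f=8, (1,4) g=1 f=8, (2,2) g=2 f=6, (2,3) g=1 f=6]; closed=[(1,2), (1,3)]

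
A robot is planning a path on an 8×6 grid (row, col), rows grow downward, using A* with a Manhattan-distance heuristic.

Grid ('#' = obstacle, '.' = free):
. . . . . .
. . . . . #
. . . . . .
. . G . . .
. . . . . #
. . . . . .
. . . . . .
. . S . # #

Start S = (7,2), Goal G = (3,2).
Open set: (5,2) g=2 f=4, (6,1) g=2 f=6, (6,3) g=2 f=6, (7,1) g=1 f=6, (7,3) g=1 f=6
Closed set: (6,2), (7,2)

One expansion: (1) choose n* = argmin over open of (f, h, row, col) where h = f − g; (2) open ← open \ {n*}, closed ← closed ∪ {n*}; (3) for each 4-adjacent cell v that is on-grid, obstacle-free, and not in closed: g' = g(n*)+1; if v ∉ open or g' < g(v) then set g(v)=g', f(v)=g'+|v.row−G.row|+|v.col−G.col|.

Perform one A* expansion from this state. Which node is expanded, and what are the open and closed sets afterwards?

expanded=(5,2); open=[(4,2) g=3 f=4, (5,1) g=3 f=6, (5,3) g=3 f=6, (6,1) g=2 f=6, (6,3) g=2 f=6, (7,1) g=1 f=6, (7,3) g=1 f=6]; closed=[(5,2), (6,2), (7,2)]

step 1: expand (5,2) (f=4, h=2) → closed; open now [(4,2) g=3 f=4, (5,1) g=3 f=6, (5,3) g=3 f=6, (6,1) g=2 f=6, (6,3) g=2 f=6, (7,1) g=1 f=6, (7,3) g=1 f=6]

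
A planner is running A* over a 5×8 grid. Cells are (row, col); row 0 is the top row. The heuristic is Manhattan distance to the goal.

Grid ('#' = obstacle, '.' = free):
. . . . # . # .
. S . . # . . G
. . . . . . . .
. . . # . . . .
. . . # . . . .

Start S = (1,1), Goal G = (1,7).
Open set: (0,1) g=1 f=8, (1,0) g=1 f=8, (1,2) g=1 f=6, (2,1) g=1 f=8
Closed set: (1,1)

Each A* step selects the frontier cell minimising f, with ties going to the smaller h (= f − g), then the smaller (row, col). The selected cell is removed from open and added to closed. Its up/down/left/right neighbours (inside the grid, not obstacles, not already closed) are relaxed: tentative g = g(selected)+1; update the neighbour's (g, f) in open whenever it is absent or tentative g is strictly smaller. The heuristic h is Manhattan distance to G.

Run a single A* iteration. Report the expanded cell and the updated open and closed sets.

step 1: expand (1,2) (f=6, h=5) → closed; open now [(0,1) g=1 f=8, (0,2) g=2 f=8, (1,0) g=1 f=8, (1,3) g=2 f=6, (2,1) g=1 f=8, (2,2) g=2 f=8]

expanded=(1,2); open=[(0,1) g=1 f=8, (0,2) g=2 f=8, (1,0) g=1 f=8, (1,3) g=2 f=6, (2,1) g=1 f=8, (2,2) g=2 f=8]; closed=[(1,1), (1,2)]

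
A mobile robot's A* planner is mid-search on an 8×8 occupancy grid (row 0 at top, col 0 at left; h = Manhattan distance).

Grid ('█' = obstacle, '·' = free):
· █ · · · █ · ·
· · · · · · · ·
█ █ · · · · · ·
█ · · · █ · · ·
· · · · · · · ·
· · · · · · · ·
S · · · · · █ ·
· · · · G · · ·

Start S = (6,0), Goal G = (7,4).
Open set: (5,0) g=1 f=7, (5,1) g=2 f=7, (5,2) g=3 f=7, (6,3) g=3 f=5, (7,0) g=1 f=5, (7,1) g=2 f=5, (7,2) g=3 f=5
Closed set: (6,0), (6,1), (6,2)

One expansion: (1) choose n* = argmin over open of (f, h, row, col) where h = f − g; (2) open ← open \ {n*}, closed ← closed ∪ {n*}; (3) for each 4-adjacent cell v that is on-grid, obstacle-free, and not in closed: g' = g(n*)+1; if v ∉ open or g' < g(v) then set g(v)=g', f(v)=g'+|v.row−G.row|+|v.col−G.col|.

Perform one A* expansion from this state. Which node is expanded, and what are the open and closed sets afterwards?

step 1: expand (6,3) (f=5, h=2) → closed; open now [(5,0) g=1 f=7, (5,1) g=2 f=7, (5,2) g=3 f=7, (5,3) g=4 f=7, (6,4) g=4 f=5, (7,0) g=1 f=5, (7,1) g=2 f=5, (7,2) g=3 f=5, (7,3) g=4 f=5]

expanded=(6,3); open=[(5,0) g=1 f=7, (5,1) g=2 f=7, (5,2) g=3 f=7, (5,3) g=4 f=7, (6,4) g=4 f=5, (7,0) g=1 f=5, (7,1) g=2 f=5, (7,2) g=3 f=5, (7,3) g=4 f=5]; closed=[(6,0), (6,1), (6,2), (6,3)]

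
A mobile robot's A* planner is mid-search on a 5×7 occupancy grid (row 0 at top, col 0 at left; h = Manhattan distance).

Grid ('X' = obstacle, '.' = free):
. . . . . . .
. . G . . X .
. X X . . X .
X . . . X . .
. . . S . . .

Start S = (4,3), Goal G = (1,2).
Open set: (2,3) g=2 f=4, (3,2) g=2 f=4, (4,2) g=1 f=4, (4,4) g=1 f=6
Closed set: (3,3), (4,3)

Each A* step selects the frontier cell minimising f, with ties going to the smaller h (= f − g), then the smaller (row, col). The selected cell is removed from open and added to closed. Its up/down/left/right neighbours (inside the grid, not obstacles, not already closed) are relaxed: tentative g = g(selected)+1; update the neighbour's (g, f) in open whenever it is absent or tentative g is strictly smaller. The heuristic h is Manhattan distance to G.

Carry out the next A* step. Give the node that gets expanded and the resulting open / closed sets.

expanded=(2,3); open=[(1,3) g=3 f=4, (2,4) g=3 f=6, (3,2) g=2 f=4, (4,2) g=1 f=4, (4,4) g=1 f=6]; closed=[(2,3), (3,3), (4,3)]

step 1: expand (2,3) (f=4, h=2) → closed; open now [(1,3) g=3 f=4, (2,4) g=3 f=6, (3,2) g=2 f=4, (4,2) g=1 f=4, (4,4) g=1 f=6]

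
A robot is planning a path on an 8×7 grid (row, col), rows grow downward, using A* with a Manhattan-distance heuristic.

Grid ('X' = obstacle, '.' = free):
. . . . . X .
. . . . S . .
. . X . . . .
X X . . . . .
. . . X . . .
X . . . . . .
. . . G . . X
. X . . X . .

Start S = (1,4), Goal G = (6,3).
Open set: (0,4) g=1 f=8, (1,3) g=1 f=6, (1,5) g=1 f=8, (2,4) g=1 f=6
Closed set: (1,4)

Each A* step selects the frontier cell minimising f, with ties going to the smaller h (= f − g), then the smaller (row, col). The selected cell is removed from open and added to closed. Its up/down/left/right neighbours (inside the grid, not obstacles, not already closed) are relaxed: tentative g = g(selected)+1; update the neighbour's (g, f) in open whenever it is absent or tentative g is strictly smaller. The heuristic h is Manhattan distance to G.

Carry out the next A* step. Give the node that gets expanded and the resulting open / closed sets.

step 1: expand (1,3) (f=6, h=5) → closed; open now [(0,3) g=2 f=8, (0,4) g=1 f=8, (1,2) g=2 f=8, (1,5) g=1 f=8, (2,3) g=2 f=6, (2,4) g=1 f=6]

expanded=(1,3); open=[(0,3) g=2 f=8, (0,4) g=1 f=8, (1,2) g=2 f=8, (1,5) g=1 f=8, (2,3) g=2 f=6, (2,4) g=1 f=6]; closed=[(1,3), (1,4)]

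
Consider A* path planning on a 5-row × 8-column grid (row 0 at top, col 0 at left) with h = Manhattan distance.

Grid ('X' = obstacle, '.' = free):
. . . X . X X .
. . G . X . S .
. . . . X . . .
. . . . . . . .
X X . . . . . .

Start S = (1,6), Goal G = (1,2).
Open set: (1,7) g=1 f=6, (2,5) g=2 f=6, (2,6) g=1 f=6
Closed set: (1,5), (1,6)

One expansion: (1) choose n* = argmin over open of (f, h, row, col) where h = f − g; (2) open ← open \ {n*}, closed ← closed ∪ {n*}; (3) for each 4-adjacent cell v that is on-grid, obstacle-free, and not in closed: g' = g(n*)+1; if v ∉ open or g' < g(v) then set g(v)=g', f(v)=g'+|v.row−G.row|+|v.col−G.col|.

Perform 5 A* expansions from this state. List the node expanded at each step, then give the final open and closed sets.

order=[(2,5) → (1,7) → (2,6) → (3,5) → (3,4)]; open=[(0,7) g=2 f=8, (2,7) g=2 f=8, (3,3) g=5 f=8, (3,6) g=2 f=8, (4,4) g=5 f=10, (4,5) g=4 f=10]; closed=[(1,5), (1,6), (1,7), (2,5), (2,6), (3,4), (3,5)]

step 1: expand (2,5) (f=6, h=4) → closed; open now [(1,7) g=1 f=6, (2,6) g=1 f=6, (3,5) g=3 f=8]
step 2: expand (1,7) (f=6, h=5) → closed; open now [(0,7) g=2 f=8, (2,6) g=1 f=6, (2,7) g=2 f=8, (3,5) g=3 f=8]
step 3: expand (2,6) (f=6, h=5) → closed; open now [(0,7) g=2 f=8, (2,7) g=2 f=8, (3,5) g=3 f=8, (3,6) g=2 f=8]
step 4: expand (3,5) (f=8, h=5) → closed; open now [(0,7) g=2 f=8, (2,7) g=2 f=8, (3,4) g=4 f=8, (3,6) g=2 f=8, (4,5) g=4 f=10]
step 5: expand (3,4) (f=8, h=4) → closed; open now [(0,7) g=2 f=8, (2,7) g=2 f=8, (3,3) g=5 f=8, (3,6) g=2 f=8, (4,4) g=5 f=10, (4,5) g=4 f=10]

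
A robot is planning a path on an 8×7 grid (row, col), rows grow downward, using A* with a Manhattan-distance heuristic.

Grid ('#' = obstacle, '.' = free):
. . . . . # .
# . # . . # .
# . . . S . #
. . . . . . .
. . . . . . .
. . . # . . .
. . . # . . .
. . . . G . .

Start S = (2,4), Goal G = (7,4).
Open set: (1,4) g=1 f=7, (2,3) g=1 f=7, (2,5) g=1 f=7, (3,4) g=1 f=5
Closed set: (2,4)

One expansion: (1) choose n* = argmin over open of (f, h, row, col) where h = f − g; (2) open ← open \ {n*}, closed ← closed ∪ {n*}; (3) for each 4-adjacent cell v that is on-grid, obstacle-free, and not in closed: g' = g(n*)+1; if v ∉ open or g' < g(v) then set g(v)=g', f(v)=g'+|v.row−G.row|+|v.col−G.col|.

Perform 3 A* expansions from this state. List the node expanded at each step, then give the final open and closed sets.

step 1: expand (3,4) (f=5, h=4) → closed; open now [(1,4) g=1 f=7, (2,3) g=1 f=7, (2,5) g=1 f=7, (3,3) g=2 f=7, (3,5) g=2 f=7, (4,4) g=2 f=5]
step 2: expand (4,4) (f=5, h=3) → closed; open now [(1,4) g=1 f=7, (2,3) g=1 f=7, (2,5) g=1 f=7, (3,3) g=2 f=7, (3,5) g=2 f=7, (4,3) g=3 f=7, (4,5) g=3 f=7, (5,4) g=3 f=5]
step 3: expand (5,4) (f=5, h=2) → closed; open now [(1,4) g=1 f=7, (2,3) g=1 f=7, (2,5) g=1 f=7, (3,3) g=2 f=7, (3,5) g=2 f=7, (4,3) g=3 f=7, (4,5) g=3 f=7, (5,5) g=4 f=7, (6,4) g=4 f=5]

order=[(3,4) → (4,4) → (5,4)]; open=[(1,4) g=1 f=7, (2,3) g=1 f=7, (2,5) g=1 f=7, (3,3) g=2 f=7, (3,5) g=2 f=7, (4,3) g=3 f=7, (4,5) g=3 f=7, (5,5) g=4 f=7, (6,4) g=4 f=5]; closed=[(2,4), (3,4), (4,4), (5,4)]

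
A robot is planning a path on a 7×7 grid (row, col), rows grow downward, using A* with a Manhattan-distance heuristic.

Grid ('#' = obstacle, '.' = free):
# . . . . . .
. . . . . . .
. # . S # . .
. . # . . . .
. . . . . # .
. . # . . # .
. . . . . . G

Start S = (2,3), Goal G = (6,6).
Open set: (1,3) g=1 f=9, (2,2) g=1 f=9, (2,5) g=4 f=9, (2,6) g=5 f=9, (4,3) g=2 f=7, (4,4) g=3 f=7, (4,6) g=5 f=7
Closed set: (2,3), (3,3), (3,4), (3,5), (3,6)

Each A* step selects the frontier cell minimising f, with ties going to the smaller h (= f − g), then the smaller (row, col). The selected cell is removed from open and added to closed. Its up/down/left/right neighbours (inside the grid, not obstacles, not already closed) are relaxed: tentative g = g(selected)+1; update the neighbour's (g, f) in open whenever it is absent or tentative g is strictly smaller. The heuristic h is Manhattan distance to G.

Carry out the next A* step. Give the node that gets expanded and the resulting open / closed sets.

expanded=(4,6); open=[(1,3) g=1 f=9, (2,2) g=1 f=9, (2,5) g=4 f=9, (2,6) g=5 f=9, (4,3) g=2 f=7, (4,4) g=3 f=7, (5,6) g=6 f=7]; closed=[(2,3), (3,3), (3,4), (3,5), (3,6), (4,6)]

step 1: expand (4,6) (f=7, h=2) → closed; open now [(1,3) g=1 f=9, (2,2) g=1 f=9, (2,5) g=4 f=9, (2,6) g=5 f=9, (4,3) g=2 f=7, (4,4) g=3 f=7, (5,6) g=6 f=7]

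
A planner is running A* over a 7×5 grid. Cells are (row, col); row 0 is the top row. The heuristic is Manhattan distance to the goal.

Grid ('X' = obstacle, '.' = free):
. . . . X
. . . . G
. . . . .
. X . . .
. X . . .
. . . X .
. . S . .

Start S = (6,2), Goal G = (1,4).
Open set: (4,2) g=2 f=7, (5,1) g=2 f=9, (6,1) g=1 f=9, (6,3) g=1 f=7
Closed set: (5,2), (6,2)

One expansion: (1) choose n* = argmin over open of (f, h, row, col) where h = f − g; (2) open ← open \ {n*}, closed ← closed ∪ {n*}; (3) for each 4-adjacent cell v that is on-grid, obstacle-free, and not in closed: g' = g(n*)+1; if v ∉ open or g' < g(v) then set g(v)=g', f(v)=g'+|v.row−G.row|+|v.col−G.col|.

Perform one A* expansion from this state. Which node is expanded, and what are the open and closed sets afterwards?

expanded=(4,2); open=[(3,2) g=3 f=7, (4,3) g=3 f=7, (5,1) g=2 f=9, (6,1) g=1 f=9, (6,3) g=1 f=7]; closed=[(4,2), (5,2), (6,2)]

step 1: expand (4,2) (f=7, h=5) → closed; open now [(3,2) g=3 f=7, (4,3) g=3 f=7, (5,1) g=2 f=9, (6,1) g=1 f=9, (6,3) g=1 f=7]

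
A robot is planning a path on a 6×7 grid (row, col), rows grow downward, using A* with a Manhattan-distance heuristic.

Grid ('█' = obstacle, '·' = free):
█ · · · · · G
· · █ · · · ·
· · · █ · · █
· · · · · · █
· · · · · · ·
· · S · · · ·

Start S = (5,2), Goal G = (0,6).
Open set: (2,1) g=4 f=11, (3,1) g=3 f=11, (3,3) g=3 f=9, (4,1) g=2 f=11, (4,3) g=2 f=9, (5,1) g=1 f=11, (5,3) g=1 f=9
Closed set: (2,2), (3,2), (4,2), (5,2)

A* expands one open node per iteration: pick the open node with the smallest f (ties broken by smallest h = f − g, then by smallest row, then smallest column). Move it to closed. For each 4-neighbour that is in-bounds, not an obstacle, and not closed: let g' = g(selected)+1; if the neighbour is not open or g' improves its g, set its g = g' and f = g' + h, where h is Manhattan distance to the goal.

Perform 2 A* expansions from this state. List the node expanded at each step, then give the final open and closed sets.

step 1: expand (3,3) (f=9, h=6) → closed; open now [(2,1) g=4 f=11, (3,1) g=3 f=11, (3,4) g=4 f=9, (4,1) g=2 f=11, (4,3) g=2 f=9, (5,1) g=1 f=11, (5,3) g=1 f=9]
step 2: expand (3,4) (f=9, h=5) → closed; open now [(2,1) g=4 f=11, (2,4) g=5 f=9, (3,1) g=3 f=11, (3,5) g=5 f=9, (4,1) g=2 f=11, (4,3) g=2 f=9, (4,4) g=5 f=11, (5,1) g=1 f=11, (5,3) g=1 f=9]

order=[(3,3) → (3,4)]; open=[(2,1) g=4 f=11, (2,4) g=5 f=9, (3,1) g=3 f=11, (3,5) g=5 f=9, (4,1) g=2 f=11, (4,3) g=2 f=9, (4,4) g=5 f=11, (5,1) g=1 f=11, (5,3) g=1 f=9]; closed=[(2,2), (3,2), (3,3), (3,4), (4,2), (5,2)]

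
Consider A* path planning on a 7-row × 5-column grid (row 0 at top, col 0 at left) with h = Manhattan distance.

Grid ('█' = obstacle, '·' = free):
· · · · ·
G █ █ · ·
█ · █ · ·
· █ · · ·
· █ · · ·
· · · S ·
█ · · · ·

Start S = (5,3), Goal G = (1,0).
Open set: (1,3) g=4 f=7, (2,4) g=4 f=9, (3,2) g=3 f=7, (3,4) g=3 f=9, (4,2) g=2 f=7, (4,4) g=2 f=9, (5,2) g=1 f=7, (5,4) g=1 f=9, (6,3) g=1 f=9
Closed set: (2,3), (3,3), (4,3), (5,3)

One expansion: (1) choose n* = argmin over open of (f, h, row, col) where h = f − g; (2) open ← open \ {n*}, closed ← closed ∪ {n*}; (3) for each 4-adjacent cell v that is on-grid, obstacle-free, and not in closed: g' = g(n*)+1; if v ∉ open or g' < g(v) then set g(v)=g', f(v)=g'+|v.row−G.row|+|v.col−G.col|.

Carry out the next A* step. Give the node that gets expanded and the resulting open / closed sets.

step 1: expand (1,3) (f=7, h=3) → closed; open now [(0,3) g=5 f=9, (1,4) g=5 f=9, (2,4) g=4 f=9, (3,2) g=3 f=7, (3,4) g=3 f=9, (4,2) g=2 f=7, (4,4) g=2 f=9, (5,2) g=1 f=7, (5,4) g=1 f=9, (6,3) g=1 f=9]

expanded=(1,3); open=[(0,3) g=5 f=9, (1,4) g=5 f=9, (2,4) g=4 f=9, (3,2) g=3 f=7, (3,4) g=3 f=9, (4,2) g=2 f=7, (4,4) g=2 f=9, (5,2) g=1 f=7, (5,4) g=1 f=9, (6,3) g=1 f=9]; closed=[(1,3), (2,3), (3,3), (4,3), (5,3)]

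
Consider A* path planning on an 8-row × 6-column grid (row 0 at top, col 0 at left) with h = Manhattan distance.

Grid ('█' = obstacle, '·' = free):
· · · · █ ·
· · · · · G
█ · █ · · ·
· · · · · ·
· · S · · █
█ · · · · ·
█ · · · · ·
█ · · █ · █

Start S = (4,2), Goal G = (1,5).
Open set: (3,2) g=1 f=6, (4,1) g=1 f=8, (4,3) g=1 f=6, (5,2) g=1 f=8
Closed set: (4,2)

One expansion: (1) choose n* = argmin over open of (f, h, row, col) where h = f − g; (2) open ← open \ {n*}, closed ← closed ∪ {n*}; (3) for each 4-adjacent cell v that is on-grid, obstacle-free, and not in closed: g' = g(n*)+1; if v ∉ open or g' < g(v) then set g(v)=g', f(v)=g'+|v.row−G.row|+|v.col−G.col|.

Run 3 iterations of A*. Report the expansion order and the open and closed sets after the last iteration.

step 1: expand (3,2) (f=6, h=5) → closed; open now [(3,1) g=2 f=8, (3,3) g=2 f=6, (4,1) g=1 f=8, (4,3) g=1 f=6, (5,2) g=1 f=8]
step 2: expand (3,3) (f=6, h=4) → closed; open now [(2,3) g=3 f=6, (3,1) g=2 f=8, (3,4) g=3 f=6, (4,1) g=1 f=8, (4,3) g=1 f=6, (5,2) g=1 f=8]
step 3: expand (2,3) (f=6, h=3) → closed; open now [(1,3) g=4 f=6, (2,4) g=4 f=6, (3,1) g=2 f=8, (3,4) g=3 f=6, (4,1) g=1 f=8, (4,3) g=1 f=6, (5,2) g=1 f=8]

order=[(3,2) → (3,3) → (2,3)]; open=[(1,3) g=4 f=6, (2,4) g=4 f=6, (3,1) g=2 f=8, (3,4) g=3 f=6, (4,1) g=1 f=8, (4,3) g=1 f=6, (5,2) g=1 f=8]; closed=[(2,3), (3,2), (3,3), (4,2)]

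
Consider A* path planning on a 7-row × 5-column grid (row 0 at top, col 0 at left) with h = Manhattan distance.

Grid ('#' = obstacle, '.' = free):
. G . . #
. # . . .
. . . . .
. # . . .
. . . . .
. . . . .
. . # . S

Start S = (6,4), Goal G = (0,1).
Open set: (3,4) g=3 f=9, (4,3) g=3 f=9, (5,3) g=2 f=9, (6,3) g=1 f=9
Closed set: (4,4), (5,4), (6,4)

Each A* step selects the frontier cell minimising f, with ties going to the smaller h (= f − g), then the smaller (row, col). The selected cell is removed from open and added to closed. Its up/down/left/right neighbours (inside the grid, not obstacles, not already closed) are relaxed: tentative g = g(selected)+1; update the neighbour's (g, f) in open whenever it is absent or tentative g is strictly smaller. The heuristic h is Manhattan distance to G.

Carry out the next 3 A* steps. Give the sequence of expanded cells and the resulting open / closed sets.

step 1: expand (3,4) (f=9, h=6) → closed; open now [(2,4) g=4 f=9, (3,3) g=4 f=9, (4,3) g=3 f=9, (5,3) g=2 f=9, (6,3) g=1 f=9]
step 2: expand (2,4) (f=9, h=5) → closed; open now [(1,4) g=5 f=9, (2,3) g=5 f=9, (3,3) g=4 f=9, (4,3) g=3 f=9, (5,3) g=2 f=9, (6,3) g=1 f=9]
step 3: expand (1,4) (f=9, h=4) → closed; open now [(1,3) g=6 f=9, (2,3) g=5 f=9, (3,3) g=4 f=9, (4,3) g=3 f=9, (5,3) g=2 f=9, (6,3) g=1 f=9]

order=[(3,4) → (2,4) → (1,4)]; open=[(1,3) g=6 f=9, (2,3) g=5 f=9, (3,3) g=4 f=9, (4,3) g=3 f=9, (5,3) g=2 f=9, (6,3) g=1 f=9]; closed=[(1,4), (2,4), (3,4), (4,4), (5,4), (6,4)]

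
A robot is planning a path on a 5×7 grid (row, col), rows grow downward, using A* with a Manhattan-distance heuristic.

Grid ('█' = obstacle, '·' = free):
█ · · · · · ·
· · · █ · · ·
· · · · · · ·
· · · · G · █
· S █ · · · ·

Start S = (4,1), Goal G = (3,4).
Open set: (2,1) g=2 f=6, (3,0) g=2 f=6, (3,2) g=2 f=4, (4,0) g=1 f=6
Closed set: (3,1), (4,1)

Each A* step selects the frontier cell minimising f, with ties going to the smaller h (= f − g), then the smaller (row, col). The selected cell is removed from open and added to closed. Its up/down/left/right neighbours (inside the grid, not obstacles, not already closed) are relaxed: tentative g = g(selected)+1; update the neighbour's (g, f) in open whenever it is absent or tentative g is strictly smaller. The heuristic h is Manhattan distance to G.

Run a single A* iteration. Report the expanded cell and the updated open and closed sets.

expanded=(3,2); open=[(2,1) g=2 f=6, (2,2) g=3 f=6, (3,0) g=2 f=6, (3,3) g=3 f=4, (4,0) g=1 f=6]; closed=[(3,1), (3,2), (4,1)]

step 1: expand (3,2) (f=4, h=2) → closed; open now [(2,1) g=2 f=6, (2,2) g=3 f=6, (3,0) g=2 f=6, (3,3) g=3 f=4, (4,0) g=1 f=6]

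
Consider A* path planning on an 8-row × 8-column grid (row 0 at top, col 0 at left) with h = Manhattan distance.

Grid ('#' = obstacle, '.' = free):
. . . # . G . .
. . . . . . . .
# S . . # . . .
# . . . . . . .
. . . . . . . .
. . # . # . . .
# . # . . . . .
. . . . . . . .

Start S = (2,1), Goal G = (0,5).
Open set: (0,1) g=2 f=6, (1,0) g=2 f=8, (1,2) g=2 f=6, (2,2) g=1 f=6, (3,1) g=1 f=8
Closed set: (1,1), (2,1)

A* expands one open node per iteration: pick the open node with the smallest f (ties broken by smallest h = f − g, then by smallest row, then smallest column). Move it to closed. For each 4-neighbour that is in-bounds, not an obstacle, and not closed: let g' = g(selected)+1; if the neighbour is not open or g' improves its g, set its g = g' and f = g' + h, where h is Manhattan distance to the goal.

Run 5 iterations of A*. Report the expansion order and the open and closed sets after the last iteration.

step 1: expand (0,1) (f=6, h=4) → closed; open now [(0,0) g=3 f=8, (0,2) g=3 f=6, (1,0) g=2 f=8, (1,2) g=2 f=6, (2,2) g=1 f=6, (3,1) g=1 f=8]
step 2: expand (0,2) (f=6, h=3) → closed; open now [(0,0) g=3 f=8, (1,0) g=2 f=8, (1,2) g=2 f=6, (2,2) g=1 f=6, (3,1) g=1 f=8]
step 3: expand (1,2) (f=6, h=4) → closed; open now [(0,0) g=3 f=8, (1,0) g=2 f=8, (1,3) g=3 f=6, (2,2) g=1 f=6, (3,1) g=1 f=8]
step 4: expand (1,3) (f=6, h=3) → closed; open now [(0,0) g=3 f=8, (1,0) g=2 f=8, (1,4) g=4 f=6, (2,2) g=1 f=6, (2,3) g=4 f=8, (3,1) g=1 f=8]
step 5: expand (1,4) (f=6, h=2) → closed; open now [(0,0) g=3 f=8, (0,4) g=5 f=6, (1,0) g=2 f=8, (1,5) g=5 f=6, (2,2) g=1 f=6, (2,3) g=4 f=8, (3,1) g=1 f=8]

order=[(0,1) → (0,2) → (1,2) → (1,3) → (1,4)]; open=[(0,0) g=3 f=8, (0,4) g=5 f=6, (1,0) g=2 f=8, (1,5) g=5 f=6, (2,2) g=1 f=6, (2,3) g=4 f=8, (3,1) g=1 f=8]; closed=[(0,1), (0,2), (1,1), (1,2), (1,3), (1,4), (2,1)]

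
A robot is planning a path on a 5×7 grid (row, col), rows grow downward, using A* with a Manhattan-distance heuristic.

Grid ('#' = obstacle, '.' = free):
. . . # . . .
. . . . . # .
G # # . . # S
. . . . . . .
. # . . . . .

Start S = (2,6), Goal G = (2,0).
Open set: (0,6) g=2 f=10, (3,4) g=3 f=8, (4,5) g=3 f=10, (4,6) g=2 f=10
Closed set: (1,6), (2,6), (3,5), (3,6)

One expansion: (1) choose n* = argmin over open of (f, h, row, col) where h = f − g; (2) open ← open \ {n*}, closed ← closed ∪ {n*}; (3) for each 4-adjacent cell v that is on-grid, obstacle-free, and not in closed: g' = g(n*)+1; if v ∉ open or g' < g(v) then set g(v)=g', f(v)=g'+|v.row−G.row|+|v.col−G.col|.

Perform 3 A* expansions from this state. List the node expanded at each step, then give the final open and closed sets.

order=[(3,4) → (2,4) → (2,3)]; open=[(0,6) g=2 f=10, (1,3) g=6 f=10, (1,4) g=5 f=10, (3,3) g=4 f=8, (4,4) g=4 f=10, (4,5) g=3 f=10, (4,6) g=2 f=10]; closed=[(1,6), (2,3), (2,4), (2,6), (3,4), (3,5), (3,6)]

step 1: expand (3,4) (f=8, h=5) → closed; open now [(0,6) g=2 f=10, (2,4) g=4 f=8, (3,3) g=4 f=8, (4,4) g=4 f=10, (4,5) g=3 f=10, (4,6) g=2 f=10]
step 2: expand (2,4) (f=8, h=4) → closed; open now [(0,6) g=2 f=10, (1,4) g=5 f=10, (2,3) g=5 f=8, (3,3) g=4 f=8, (4,4) g=4 f=10, (4,5) g=3 f=10, (4,6) g=2 f=10]
step 3: expand (2,3) (f=8, h=3) → closed; open now [(0,6) g=2 f=10, (1,3) g=6 f=10, (1,4) g=5 f=10, (3,3) g=4 f=8, (4,4) g=4 f=10, (4,5) g=3 f=10, (4,6) g=2 f=10]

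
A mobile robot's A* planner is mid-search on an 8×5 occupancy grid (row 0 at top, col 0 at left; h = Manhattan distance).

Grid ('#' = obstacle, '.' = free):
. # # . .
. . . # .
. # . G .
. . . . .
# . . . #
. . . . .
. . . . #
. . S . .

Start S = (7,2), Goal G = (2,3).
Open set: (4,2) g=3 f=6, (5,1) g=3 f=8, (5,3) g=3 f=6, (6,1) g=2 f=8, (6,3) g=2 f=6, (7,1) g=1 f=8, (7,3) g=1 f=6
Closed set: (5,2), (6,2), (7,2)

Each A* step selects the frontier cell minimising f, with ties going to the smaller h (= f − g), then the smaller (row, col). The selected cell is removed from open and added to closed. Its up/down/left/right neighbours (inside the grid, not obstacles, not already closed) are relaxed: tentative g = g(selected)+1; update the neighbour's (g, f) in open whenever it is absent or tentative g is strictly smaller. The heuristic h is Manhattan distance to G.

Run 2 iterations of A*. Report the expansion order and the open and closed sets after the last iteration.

step 1: expand (4,2) (f=6, h=3) → closed; open now [(3,2) g=4 f=6, (4,1) g=4 f=8, (4,3) g=4 f=6, (5,1) g=3 f=8, (5,3) g=3 f=6, (6,1) g=2 f=8, (6,3) g=2 f=6, (7,1) g=1 f=8, (7,3) g=1 f=6]
step 2: expand (3,2) (f=6, h=2) → closed; open now [(2,2) g=5 f=6, (3,1) g=5 f=8, (3,3) g=5 f=6, (4,1) g=4 f=8, (4,3) g=4 f=6, (5,1) g=3 f=8, (5,3) g=3 f=6, (6,1) g=2 f=8, (6,3) g=2 f=6, (7,1) g=1 f=8, (7,3) g=1 f=6]

order=[(4,2) → (3,2)]; open=[(2,2) g=5 f=6, (3,1) g=5 f=8, (3,3) g=5 f=6, (4,1) g=4 f=8, (4,3) g=4 f=6, (5,1) g=3 f=8, (5,3) g=3 f=6, (6,1) g=2 f=8, (6,3) g=2 f=6, (7,1) g=1 f=8, (7,3) g=1 f=6]; closed=[(3,2), (4,2), (5,2), (6,2), (7,2)]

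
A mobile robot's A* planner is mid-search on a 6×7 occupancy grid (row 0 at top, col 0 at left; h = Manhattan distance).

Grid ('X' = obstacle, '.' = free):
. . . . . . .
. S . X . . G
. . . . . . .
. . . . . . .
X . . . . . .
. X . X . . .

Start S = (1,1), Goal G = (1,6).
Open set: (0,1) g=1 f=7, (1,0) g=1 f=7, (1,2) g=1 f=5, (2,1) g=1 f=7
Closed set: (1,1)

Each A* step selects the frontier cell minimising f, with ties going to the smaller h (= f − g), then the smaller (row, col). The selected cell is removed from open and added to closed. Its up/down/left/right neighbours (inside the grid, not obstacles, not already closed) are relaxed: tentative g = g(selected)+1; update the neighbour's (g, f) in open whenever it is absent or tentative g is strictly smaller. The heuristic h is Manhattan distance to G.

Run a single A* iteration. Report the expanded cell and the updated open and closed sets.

step 1: expand (1,2) (f=5, h=4) → closed; open now [(0,1) g=1 f=7, (0,2) g=2 f=7, (1,0) g=1 f=7, (2,1) g=1 f=7, (2,2) g=2 f=7]

expanded=(1,2); open=[(0,1) g=1 f=7, (0,2) g=2 f=7, (1,0) g=1 f=7, (2,1) g=1 f=7, (2,2) g=2 f=7]; closed=[(1,1), (1,2)]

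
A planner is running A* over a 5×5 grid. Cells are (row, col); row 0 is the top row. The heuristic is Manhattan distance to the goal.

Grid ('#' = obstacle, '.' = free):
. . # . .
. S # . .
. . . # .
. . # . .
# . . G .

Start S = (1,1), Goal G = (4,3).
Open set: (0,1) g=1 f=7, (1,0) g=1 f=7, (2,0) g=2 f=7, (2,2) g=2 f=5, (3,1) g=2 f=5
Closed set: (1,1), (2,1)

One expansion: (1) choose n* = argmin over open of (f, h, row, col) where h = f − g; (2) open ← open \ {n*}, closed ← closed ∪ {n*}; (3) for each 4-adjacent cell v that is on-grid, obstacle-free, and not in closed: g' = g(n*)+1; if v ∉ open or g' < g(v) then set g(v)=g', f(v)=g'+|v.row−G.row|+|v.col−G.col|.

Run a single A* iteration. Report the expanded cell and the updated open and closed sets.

step 1: expand (2,2) (f=5, h=3) → closed; open now [(0,1) g=1 f=7, (1,0) g=1 f=7, (2,0) g=2 f=7, (3,1) g=2 f=5]

expanded=(2,2); open=[(0,1) g=1 f=7, (1,0) g=1 f=7, (2,0) g=2 f=7, (3,1) g=2 f=5]; closed=[(1,1), (2,1), (2,2)]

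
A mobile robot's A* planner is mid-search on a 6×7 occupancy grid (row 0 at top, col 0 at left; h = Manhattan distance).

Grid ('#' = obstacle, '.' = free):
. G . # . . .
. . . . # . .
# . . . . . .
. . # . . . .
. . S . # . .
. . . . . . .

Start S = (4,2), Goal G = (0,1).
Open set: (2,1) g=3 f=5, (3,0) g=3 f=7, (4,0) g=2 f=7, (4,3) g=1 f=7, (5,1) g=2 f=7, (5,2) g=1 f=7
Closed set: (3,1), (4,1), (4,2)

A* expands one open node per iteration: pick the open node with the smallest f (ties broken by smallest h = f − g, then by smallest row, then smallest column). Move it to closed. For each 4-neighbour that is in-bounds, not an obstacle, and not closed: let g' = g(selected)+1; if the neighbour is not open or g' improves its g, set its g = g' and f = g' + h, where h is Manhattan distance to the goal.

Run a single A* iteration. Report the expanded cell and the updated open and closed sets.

step 1: expand (2,1) (f=5, h=2) → closed; open now [(1,1) g=4 f=5, (2,2) g=4 f=7, (3,0) g=3 f=7, (4,0) g=2 f=7, (4,3) g=1 f=7, (5,1) g=2 f=7, (5,2) g=1 f=7]

expanded=(2,1); open=[(1,1) g=4 f=5, (2,2) g=4 f=7, (3,0) g=3 f=7, (4,0) g=2 f=7, (4,3) g=1 f=7, (5,1) g=2 f=7, (5,2) g=1 f=7]; closed=[(2,1), (3,1), (4,1), (4,2)]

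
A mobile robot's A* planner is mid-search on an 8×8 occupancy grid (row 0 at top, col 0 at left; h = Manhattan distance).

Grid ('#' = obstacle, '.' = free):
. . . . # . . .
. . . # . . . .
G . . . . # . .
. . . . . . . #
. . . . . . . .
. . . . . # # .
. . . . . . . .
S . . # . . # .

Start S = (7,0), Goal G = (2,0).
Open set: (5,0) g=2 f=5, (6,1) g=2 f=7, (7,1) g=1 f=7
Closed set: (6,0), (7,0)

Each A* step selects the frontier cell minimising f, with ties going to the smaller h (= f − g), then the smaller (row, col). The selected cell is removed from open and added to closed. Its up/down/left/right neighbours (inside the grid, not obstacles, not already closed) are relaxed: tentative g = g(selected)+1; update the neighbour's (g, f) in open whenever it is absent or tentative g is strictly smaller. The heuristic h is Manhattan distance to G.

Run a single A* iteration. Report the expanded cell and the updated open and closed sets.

expanded=(5,0); open=[(4,0) g=3 f=5, (5,1) g=3 f=7, (6,1) g=2 f=7, (7,1) g=1 f=7]; closed=[(5,0), (6,0), (7,0)]

step 1: expand (5,0) (f=5, h=3) → closed; open now [(4,0) g=3 f=5, (5,1) g=3 f=7, (6,1) g=2 f=7, (7,1) g=1 f=7]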